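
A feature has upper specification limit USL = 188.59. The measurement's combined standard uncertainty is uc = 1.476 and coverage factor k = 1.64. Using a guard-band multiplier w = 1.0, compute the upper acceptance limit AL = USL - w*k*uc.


U = k * uc = 1.64 * 1.476 = 2.42064
guard band g = w * U = 1.0 * 2.42064 = 2.42064
AL = USL - g = 188.59 - 2.42064
AL = 186.1694

186.1694


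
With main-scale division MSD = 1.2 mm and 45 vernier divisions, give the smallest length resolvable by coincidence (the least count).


LC = MSD / n_div
= 1.2 / 45
= 0.0267

0.0267


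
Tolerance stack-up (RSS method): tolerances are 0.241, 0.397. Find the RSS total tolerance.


RSS = sqrt(0.241^2 + 0.397^2)
= sqrt(0.21569)
= 0.4644

0.4644


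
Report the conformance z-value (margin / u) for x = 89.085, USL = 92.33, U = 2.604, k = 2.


u = U / k = 2.604 / 2 = 1.302
margin = |USL - x| = |92.33 - 89.085| = 3.245
z = margin / u = 3.245 / 1.302
z = 2.4923

2.4923


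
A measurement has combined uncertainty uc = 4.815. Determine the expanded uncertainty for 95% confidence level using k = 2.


U = k * uc
U = 2 * 4.815
U = 9.6300

9.6300


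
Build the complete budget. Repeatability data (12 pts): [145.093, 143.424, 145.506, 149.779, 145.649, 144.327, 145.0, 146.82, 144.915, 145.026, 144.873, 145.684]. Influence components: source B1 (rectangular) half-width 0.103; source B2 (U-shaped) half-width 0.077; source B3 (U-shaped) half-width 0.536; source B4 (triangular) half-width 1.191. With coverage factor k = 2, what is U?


mean = (145.093 + 143.424 + 145.506 + 149.779 + 145.649 + 144.327 + 145.0 + 146.82 + 144.915 + 145.026 + 144.873 + 145.684) / 12 = 145.508
s = sqrt(sum((x - mean)^2)/(n-1)) = 1.571593
u_A = s / sqrt(n) = 1.571593 / sqrt(12) = 0.45367982
u_B1 = 0.103 / sqrt(3) = 0.059467078
u_B2 = 0.077 / sqrt(2) = 0.054447222
u_B3 = 0.536 / sqrt(2) = 0.37900923
u_B4 = 1.191 / sqrt(6) = 0.48622371
uc = sqrt(0.45367982^2 + 0.059467078^2 + 0.054447222^2 + 0.37900923^2 + 0.48622371^2) = 0.76966727
U = k * uc = 2 * 0.76966727
U = 1.5393

1.5393


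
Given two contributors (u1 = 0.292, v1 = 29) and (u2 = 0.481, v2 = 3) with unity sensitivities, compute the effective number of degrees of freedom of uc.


uc = sqrt(u1^2 + u2^2) = sqrt(0.292^2 + 0.481^2) = 0.56269441
v_eff = uc^4 / (u1^4/v1 + u2^4/v2)
= 0.56269441^4 / (0.292^4/29 + 0.481^4/3)
= 0.10025139 / 0.018093325
v_eff = 5.5408

5.5408


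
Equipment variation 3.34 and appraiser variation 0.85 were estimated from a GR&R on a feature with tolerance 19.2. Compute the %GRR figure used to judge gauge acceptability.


GRR = sqrt(EV^2 + AV^2) = sqrt(3.34^2 + 0.85^2) = 3.446462
%GRR = GRR / tol * 100 = 3.446462 / 19.2 * 100
%GRR = 17.9503

17.9503


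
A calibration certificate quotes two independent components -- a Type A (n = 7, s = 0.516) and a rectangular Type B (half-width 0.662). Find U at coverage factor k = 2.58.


u_A = s / sqrt(n) = 0.516 / sqrt(7) = 0.19502967
u_B = half_width / sqrt(3) = 0.662 / sqrt(3) = 0.38220588
uc = sqrt(u_A^2 + u_B^2) = sqrt(0.19502967^2 + 0.38220588^2) = 0.42908963
U = k * uc = 2.58 * 0.42908963
U = 1.1071

1.1071


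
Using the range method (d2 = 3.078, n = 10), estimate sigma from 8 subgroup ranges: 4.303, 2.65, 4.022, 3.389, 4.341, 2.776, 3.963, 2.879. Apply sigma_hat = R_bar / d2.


R_bar = (4.303 + 2.65 + 4.022 + 3.389 + 4.341 + 2.776 + 3.963 + 2.879) / 8
R_bar = 28.323 / 8 = 3.540375
sigma_hat = R_bar / d2 = 3.540375 / 3.078 = 1.1502

1.1502


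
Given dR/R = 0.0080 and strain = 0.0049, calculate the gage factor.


GF = (dR/R) / epsilon
= 0.0080 / 0.0049
= 1.6327

1.6327


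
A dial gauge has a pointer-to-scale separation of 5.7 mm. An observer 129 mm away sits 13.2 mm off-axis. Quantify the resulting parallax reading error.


error = h * offset / d
= 5.7 * 13.2 / 129
= 0.5833

0.5833


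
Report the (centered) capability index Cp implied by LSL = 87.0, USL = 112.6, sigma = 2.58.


Cp = (USL - LSL) / (6 * sigma)
= (112.6 - 87.0) / (6 * 2.58)
= 25.6000 / 15.4800
= 1.6537

1.6537


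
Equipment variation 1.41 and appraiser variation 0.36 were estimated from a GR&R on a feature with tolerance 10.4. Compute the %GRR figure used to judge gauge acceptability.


GRR = sqrt(EV^2 + AV^2) = sqrt(1.41^2 + 0.36^2) = 1.4552319
%GRR = GRR / tol * 100 = 1.4552319 / 10.4 * 100
%GRR = 13.9926

13.9926


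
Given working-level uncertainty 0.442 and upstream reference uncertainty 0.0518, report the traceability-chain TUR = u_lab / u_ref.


TUR = u_lab / u_ref
= 0.442 / 0.0518
= 8.5328

8.5328


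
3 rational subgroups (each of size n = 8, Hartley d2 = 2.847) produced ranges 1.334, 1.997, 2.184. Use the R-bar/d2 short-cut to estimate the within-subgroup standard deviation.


R_bar = (1.334 + 1.997 + 2.184) / 3
R_bar = 5.515 / 3 = 1.8383333
sigma_hat = R_bar / d2 = 1.8383333 / 2.847 = 0.6457

0.6457


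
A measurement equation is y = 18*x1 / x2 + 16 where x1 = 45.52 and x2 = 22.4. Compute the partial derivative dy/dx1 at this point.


y = 18*x1 / x2 + 16
dy/dx1 = 18/x2
Evaluate at x2 = 22.4: c1 = 18 / 22.4
c1 = 0.8036

0.8036


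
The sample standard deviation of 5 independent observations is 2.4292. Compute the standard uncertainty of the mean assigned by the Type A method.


u_A = s / sqrt(n)
u_A = 2.4292 / sqrt(5)
u_A = 2.4292 / 2.236068
u_A = 1.0864

1.0864


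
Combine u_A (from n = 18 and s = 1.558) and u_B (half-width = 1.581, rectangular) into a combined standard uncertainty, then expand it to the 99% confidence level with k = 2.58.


u_A = s / sqrt(n) = 1.558 / sqrt(18) = 0.36722412
u_B = half_width / sqrt(3) = 1.581 / sqrt(3) = 0.91279078
uc = sqrt(u_A^2 + u_B^2) = sqrt(0.36722412^2 + 0.91279078^2) = 0.98389052
U = k * uc = 2.58 * 0.98389052
U = 2.5384

2.5384


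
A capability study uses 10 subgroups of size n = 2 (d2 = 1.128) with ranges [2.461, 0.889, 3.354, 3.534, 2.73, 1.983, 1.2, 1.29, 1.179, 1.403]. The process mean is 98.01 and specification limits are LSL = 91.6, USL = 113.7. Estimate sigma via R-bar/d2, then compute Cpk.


R_bar = (2.461 + 0.889 + 3.354 + 3.534 + 2.73 + 1.983 + 1.2 + 1.29 + 1.179 + 1.403) / 10 = 2.0023
sigma = R_bar / d2 = 2.0023 / 1.128 = 1.7750887
Cp = (USL - LSL)/(6*sigma) = (113.7 - 91.6)/(6*1.7750887) = 2.0750
Cpu = (113.7 - 98.01)/(3*1.7750887) = 2.9463
Cpl = (98.01 - 91.6)/(3*1.7750887) = 1.2037
Cpk = min(Cpu, Cpl) = 1.2037

1.2037


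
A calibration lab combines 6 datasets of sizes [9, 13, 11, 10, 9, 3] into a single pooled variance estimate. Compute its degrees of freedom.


nu = sum_i (n_i - 1)
nu = ((9 - 1) + (13 - 1) + (11 - 1) + (10 - 1) + (9 - 1) + (3 - 1))
nu = 8 + 12 + 10 + 9 + 8 + 2
nu = 49

49


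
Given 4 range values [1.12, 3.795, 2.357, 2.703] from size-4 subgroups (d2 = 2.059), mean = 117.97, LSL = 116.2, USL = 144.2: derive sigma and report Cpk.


R_bar = (1.12 + 3.795 + 2.357 + 2.703) / 4 = 2.49375
sigma = R_bar / d2 = 2.49375 / 2.059 = 1.2111462
Cp = (USL - LSL)/(6*sigma) = (144.2 - 116.2)/(6*1.2111462) = 3.8531
Cpu = (144.2 - 117.97)/(3*1.2111462) = 7.2191
Cpl = (117.97 - 116.2)/(3*1.2111462) = 0.4871
Cpk = min(Cpu, Cpl) = 0.4871

0.4871


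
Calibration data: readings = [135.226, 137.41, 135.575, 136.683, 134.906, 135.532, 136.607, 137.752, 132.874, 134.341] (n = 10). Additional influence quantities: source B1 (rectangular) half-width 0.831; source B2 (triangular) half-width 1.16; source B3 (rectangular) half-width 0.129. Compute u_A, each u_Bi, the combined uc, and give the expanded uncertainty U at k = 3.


mean = (135.226 + 137.41 + 135.575 + 136.683 + 134.906 + 135.532 + 136.607 + 137.752 + 132.874 + 134.341) / 10 = 135.6906
s = sqrt(sum((x - mean)^2)/(n-1)) = 1.4777978
u_A = s / sqrt(n) = 1.4777978 / sqrt(10) = 0.4673207
u_B1 = 0.831 / sqrt(3) = 0.47977807
u_B2 = 1.16 / sqrt(6) = 0.47356802
u_B3 = 0.129 / sqrt(3) = 0.074478185
uc = sqrt(0.4673207^2 + 0.47977807^2 + 0.47356802^2 + 0.074478185^2) = 0.82364392
U = k * uc = 3 * 0.82364392
U = 2.4709

2.4709


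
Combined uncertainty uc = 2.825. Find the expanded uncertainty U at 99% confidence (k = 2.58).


U = k * uc
U = 2.58 * 2.825
U = 7.2885

7.2885


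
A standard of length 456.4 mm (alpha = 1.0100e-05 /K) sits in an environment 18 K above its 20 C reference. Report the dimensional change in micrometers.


dL = L * alpha * dT
= 456.4 * 1.0100e-05 * 18
= 0.0829735 mm
dL_um = 0.0829735 * 1000 = 82.9735 um

82.9735


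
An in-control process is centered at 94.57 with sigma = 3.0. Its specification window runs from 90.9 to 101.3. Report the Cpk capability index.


Cpu = (USL - mean) / (3*sigma) = (101.3 - 94.57) / (3*3.0) = 0.7478
Cpl = (mean - LSL) / (3*sigma) = (94.57 - 90.9) / (3*3.0) = 0.4078
Cpk = min(Cpu, Cpl) = 0.4078

0.4078


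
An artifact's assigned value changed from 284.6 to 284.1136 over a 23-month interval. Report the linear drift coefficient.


rate = (v2 - v1) / months
= (284.1136 - 284.6) / 23
= -0.4864 / 23
= -0.0211

-0.0211


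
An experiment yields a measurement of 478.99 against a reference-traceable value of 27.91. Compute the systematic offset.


Systematic error = measured - true
= 478.99 - 27.91
= 451.0800

451.0800


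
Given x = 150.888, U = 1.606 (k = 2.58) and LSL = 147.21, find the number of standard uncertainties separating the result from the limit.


u = U / k = 1.606 / 2.58 = 0.62248062
margin = |LSL - x| = |147.21 - 150.888| = 3.678
z = margin / u = 3.678 / 0.62248062
z = 5.9086

5.9086


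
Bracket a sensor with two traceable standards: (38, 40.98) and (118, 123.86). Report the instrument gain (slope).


slope = (y2 - y1) / (x2 - x1)
= (123.86 - 40.98) / (118 - 38)
= 82.8800 / 80
= 1.0360

1.0360


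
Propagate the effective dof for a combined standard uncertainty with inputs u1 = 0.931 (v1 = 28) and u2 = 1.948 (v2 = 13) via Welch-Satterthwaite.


uc = sqrt(u1^2 + u2^2) = sqrt(0.931^2 + 1.948^2) = 2.1590426
v_eff = uc^4 / (u1^4/v1 + u2^4/v2)
= 2.1590426^4 / (0.931^4/28 + 1.948^4/13)
= 21.729255 / 1.1345065
v_eff = 19.1530

19.1530


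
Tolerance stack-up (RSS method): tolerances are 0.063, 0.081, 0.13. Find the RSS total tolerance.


RSS = sqrt(0.063^2 + 0.081^2 + 0.13^2)
= sqrt(0.02743)
= 0.1656

0.1656


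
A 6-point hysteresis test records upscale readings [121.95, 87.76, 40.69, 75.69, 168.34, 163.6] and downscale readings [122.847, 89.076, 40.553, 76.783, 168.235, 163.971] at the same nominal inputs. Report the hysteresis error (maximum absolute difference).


|121.95 - 122.847| = 0.8970
|87.76 - 89.076| = 1.3160
|40.69 - 40.553| = 0.1370
|75.69 - 76.783| = 1.0930
|168.34 - 168.235| = 0.1050
|163.6 - 163.971| = 0.3710
hysteresis = max(diffs) = 1.3160

1.3160


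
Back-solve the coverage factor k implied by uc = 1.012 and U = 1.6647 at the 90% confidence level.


k = U / uc
k = 1.6647 / 1.012
k = 1.645

1.645


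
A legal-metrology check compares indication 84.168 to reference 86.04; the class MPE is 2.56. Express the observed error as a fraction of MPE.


e = indication - reference = 84.168 - 86.04 = -1.8720
|e| = 1.8720
ratio = |e| / MPE = 1.8720 / 2.56
ratio = 0.7313

0.7313


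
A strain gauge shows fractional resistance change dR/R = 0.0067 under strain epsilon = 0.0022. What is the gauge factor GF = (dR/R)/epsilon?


GF = (dR/R) / epsilon
= 0.0067 / 0.0022
= 3.0455

3.0455


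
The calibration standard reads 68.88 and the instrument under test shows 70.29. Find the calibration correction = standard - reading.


Correction = standard - reading
= 68.88 - 70.29
= -1.4100

-1.4100


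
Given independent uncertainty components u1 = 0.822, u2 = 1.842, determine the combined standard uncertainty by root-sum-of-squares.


uc = sqrt(0.822^2 + 1.842^2)
uc = sqrt(4.068648)
uc = 2.0171

2.0171


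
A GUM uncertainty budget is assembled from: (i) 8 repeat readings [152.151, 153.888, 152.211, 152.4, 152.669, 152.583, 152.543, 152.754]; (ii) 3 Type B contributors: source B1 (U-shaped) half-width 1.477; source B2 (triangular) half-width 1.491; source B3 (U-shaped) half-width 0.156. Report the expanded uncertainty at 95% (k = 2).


mean = (152.151 + 153.888 + 152.211 + 152.4 + 152.669 + 152.583 + 152.543 + 152.754) / 8 = 152.649875
s = sqrt(sum((x - mean)^2)/(n-1)) = 0.54300498
u_A = s / sqrt(n) = 0.54300498 / sqrt(8) = 0.19198125
u_B1 = 1.477 / sqrt(2) = 1.0443967
u_B2 = 1.491 / sqrt(6) = 0.6086982
u_B3 = 0.156 / sqrt(2) = 0.11030866
uc = sqrt(0.19198125^2 + 1.0443967^2 + 0.6086982^2 + 0.11030866^2) = 1.2289438
U = k * uc = 2 * 1.2289438
U = 2.4579

2.4579


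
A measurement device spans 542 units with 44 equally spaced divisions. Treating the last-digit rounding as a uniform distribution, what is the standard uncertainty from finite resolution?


resolution = range / divisions
resolution = 542 / 44 = 12.318182
u_res = resolution / (2*sqrt(3))
u_res = 12.318182 / 3.4641016
u_res = 3.5560

3.5560


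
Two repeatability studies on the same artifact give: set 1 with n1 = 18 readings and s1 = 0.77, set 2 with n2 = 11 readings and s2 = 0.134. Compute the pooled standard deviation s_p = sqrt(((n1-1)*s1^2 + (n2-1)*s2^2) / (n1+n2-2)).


s_p = sqrt(((n1-1)*s1^2 + (n2-1)*s2^2) / (n1+n2-2))
numerator = (18-1)*0.77^2 + (11-1)*0.134^2 = 10.0793 + 0.17956 = 10.25886
denominator = 18 + 11 - 2 = 27
s_p^2 = 10.25886 / 27 = 0.37995778
s_p = sqrt(0.37995778) = 0.6164

0.6164


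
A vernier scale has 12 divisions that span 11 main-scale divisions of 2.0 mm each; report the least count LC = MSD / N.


LC = MSD / n_div
= 2.0 / 12
= 0.1667

0.1667


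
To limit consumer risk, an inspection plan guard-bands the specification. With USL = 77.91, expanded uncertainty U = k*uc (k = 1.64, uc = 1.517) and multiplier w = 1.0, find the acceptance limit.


U = k * uc = 1.64 * 1.517 = 2.48788
guard band g = w * U = 1.0 * 2.48788 = 2.48788
AL = USL - g = 77.91 - 2.48788
AL = 75.4221

75.4221


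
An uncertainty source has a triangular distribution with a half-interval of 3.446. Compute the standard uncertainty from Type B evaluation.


u_B = half_width / sqrt(6)
u_B = 3.446 / 2.4494897
u_B = 1.4068

1.4068


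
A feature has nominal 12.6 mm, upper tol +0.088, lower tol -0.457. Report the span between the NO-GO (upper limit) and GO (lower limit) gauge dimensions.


GO = nominal - lower_tol (smallest hole = maximum material condition)
GO = 12.6 - 0.457 = 12.143
NO-GO = nominal + upper_tol (largest hole = least material condition)
NO-GO = 12.6 + 0.088 = 12.688
spread = NO-GO - GO = 12.688 - 12.143 = 0.5450

0.5450


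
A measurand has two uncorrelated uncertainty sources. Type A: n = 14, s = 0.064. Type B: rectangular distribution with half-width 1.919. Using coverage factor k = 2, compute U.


u_A = s / sqrt(n) = 0.064 / sqrt(14) = 0.017104719
u_B = half_width / sqrt(3) = 1.919 / sqrt(3) = 1.1079352
uc = sqrt(u_A^2 + u_B^2) = sqrt(0.017104719^2 + 1.1079352^2) = 1.1080672
U = k * uc = 2 * 1.1080672
U = 2.2161

2.2161


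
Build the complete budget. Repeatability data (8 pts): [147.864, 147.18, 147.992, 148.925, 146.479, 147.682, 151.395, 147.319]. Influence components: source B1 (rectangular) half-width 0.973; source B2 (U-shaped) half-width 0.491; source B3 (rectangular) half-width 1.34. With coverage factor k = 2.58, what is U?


mean = (147.864 + 147.18 + 147.992 + 148.925 + 146.479 + 147.682 + 151.395 + 147.319) / 8 = 148.1045
s = sqrt(sum((x - mean)^2)/(n-1)) = 1.5053986
u_A = s / sqrt(n) = 1.5053986 / sqrt(8) = 0.53223878
u_B1 = 0.973 / sqrt(3) = 0.56176181
u_B2 = 0.491 / sqrt(2) = 0.34718943
u_B3 = 1.34 / sqrt(3) = 0.77364936
uc = sqrt(0.53223878^2 + 0.56176181^2 + 0.34718943^2 + 0.77364936^2) = 1.1480106
U = k * uc = 2.58 * 1.1480106
U = 2.9619

2.9619


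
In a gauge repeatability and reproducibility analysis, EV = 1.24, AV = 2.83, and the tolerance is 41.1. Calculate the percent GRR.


GRR = sqrt(EV^2 + AV^2) = sqrt(1.24^2 + 2.83^2) = 3.0897411
%GRR = GRR / tol * 100 = 3.0897411 / 41.1 * 100
%GRR = 7.5176

7.5176


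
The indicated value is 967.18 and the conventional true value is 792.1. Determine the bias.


Systematic error = measured - true
= 967.18 - 792.1
= 175.0800

175.0800


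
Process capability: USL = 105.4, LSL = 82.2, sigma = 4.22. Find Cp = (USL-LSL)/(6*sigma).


Cp = (USL - LSL) / (6 * sigma)
= (105.4 - 82.2) / (6 * 4.22)
= 23.2000 / 25.3200
= 0.9163

0.9163


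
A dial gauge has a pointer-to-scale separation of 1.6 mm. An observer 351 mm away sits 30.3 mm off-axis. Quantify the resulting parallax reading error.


error = h * offset / d
= 1.6 * 30.3 / 351
= 0.1381

0.1381


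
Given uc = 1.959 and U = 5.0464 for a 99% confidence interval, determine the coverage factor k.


k = U / uc
k = 5.0464 / 1.959
k = 2.576

2.576


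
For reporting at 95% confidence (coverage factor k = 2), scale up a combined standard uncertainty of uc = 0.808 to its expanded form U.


U = k * uc
U = 2 * 0.808
U = 1.6160

1.6160


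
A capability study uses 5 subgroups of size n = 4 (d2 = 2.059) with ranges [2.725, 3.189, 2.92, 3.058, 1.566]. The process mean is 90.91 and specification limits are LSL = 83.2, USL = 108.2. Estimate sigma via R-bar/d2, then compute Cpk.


R_bar = (2.725 + 3.189 + 2.92 + 3.058 + 1.566) / 5 = 2.6916
sigma = R_bar / d2 = 2.6916 / 2.059 = 1.3072365
Cp = (USL - LSL)/(6*sigma) = (108.2 - 83.2)/(6*1.3072365) = 3.1874
Cpu = (108.2 - 90.91)/(3*1.3072365) = 4.4088
Cpl = (90.91 - 83.2)/(3*1.3072365) = 1.9660
Cpk = min(Cpu, Cpl) = 1.9660

1.9660


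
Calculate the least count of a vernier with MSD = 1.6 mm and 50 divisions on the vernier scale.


LC = MSD / n_div
= 1.6 / 50
= 0.0320

0.0320


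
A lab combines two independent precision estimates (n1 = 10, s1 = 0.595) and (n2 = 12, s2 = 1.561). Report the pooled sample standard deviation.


s_p = sqrt(((n1-1)*s1^2 + (n2-1)*s2^2) / (n1+n2-2))
numerator = (10-1)*0.595^2 + (12-1)*1.561^2 = 3.186225 + 26.803931 = 29.990156
denominator = 10 + 12 - 2 = 20
s_p^2 = 29.990156 / 20 = 1.4995078
s_p = sqrt(1.4995078) = 1.2245

1.2245


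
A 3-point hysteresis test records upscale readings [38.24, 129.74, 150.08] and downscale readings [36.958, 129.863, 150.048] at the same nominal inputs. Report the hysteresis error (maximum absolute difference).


|38.24 - 36.958| = 1.2820
|129.74 - 129.863| = 0.1230
|150.08 - 150.048| = 0.0320
hysteresis = max(diffs) = 1.2820

1.2820


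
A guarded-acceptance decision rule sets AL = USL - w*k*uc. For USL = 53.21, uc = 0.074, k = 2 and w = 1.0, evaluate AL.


U = k * uc = 2 * 0.074 = 0.148
guard band g = w * U = 1.0 * 0.148 = 0.148
AL = USL - g = 53.21 - 0.148
AL = 53.0620

53.0620


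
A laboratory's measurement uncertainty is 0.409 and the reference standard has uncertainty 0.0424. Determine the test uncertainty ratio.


TUR = u_lab / u_ref
= 0.409 / 0.0424
= 9.6462

9.6462


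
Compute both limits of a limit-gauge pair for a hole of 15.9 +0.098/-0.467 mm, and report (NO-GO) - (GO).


GO = nominal - lower_tol (smallest hole = maximum material condition)
GO = 15.9 - 0.467 = 15.433
NO-GO = nominal + upper_tol (largest hole = least material condition)
NO-GO = 15.9 + 0.098 = 15.998
spread = NO-GO - GO = 15.998 - 15.433 = 0.5650

0.5650


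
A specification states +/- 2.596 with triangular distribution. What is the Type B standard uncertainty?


u_B = half_width / sqrt(6)
u_B = 2.596 / 2.4494897
u_B = 1.0598

1.0598


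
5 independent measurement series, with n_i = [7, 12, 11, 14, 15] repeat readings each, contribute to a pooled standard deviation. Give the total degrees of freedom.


nu = sum_i (n_i - 1)
nu = ((7 - 1) + (12 - 1) + (11 - 1) + (14 - 1) + (15 - 1))
nu = 6 + 11 + 10 + 13 + 14
nu = 54

54


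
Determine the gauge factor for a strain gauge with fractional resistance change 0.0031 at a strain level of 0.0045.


GF = (dR/R) / epsilon
= 0.0031 / 0.0045
= 0.6889

0.6889


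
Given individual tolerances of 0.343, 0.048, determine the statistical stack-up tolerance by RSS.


RSS = sqrt(0.343^2 + 0.048^2)
= sqrt(0.119953)
= 0.3463

0.3463


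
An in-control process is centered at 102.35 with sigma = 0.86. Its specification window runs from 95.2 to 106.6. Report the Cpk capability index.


Cpu = (USL - mean) / (3*sigma) = (106.6 - 102.35) / (3*0.86) = 1.6473
Cpl = (mean - LSL) / (3*sigma) = (102.35 - 95.2) / (3*0.86) = 2.7713
Cpk = min(Cpu, Cpl) = 1.6473

1.6473


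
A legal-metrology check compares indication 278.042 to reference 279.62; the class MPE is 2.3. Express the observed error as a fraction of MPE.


e = indication - reference = 278.042 - 279.62 = -1.5780
|e| = 1.5780
ratio = |e| / MPE = 1.5780 / 2.3
ratio = 0.6861

0.6861


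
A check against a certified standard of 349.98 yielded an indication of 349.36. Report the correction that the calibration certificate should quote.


Correction = standard - reading
= 349.98 - 349.36
= 0.6200

0.6200


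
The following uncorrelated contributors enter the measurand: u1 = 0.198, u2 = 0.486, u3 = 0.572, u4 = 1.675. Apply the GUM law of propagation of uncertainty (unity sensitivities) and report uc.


uc = sqrt(0.198^2 + 0.486^2 + 0.572^2 + 1.675^2)
uc = sqrt(3.408209)
uc = 1.8461

1.8461


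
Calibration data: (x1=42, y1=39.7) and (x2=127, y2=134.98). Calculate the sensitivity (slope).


slope = (y2 - y1) / (x2 - x1)
= (134.98 - 39.7) / (127 - 42)
= 95.2800 / 85
= 1.1209

1.1209


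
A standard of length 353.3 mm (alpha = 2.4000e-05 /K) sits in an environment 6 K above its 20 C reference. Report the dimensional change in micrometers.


dL = L * alpha * dT
= 353.3 * 2.4000e-05 * 6
= 0.0508752 mm
dL_um = 0.0508752 * 1000 = 50.8752 um

50.8752


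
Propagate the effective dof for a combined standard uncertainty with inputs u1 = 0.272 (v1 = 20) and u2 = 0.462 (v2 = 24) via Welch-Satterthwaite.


uc = sqrt(u1^2 + u2^2) = sqrt(0.272^2 + 0.462^2) = 0.53612312
v_eff = uc^4 / (u1^4/v1 + u2^4/v2)
= 0.53612312^4 / (0.272^4/20 + 0.462^4/24)
= 0.082614855 / 0.0021719458
v_eff = 38.0373

38.0373


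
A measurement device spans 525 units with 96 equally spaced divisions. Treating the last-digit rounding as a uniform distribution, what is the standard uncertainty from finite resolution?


resolution = range / divisions
resolution = 525 / 96 = 5.46875
u_res = resolution / (2*sqrt(3))
u_res = 5.46875 / 3.4641016
u_res = 1.5787

1.5787


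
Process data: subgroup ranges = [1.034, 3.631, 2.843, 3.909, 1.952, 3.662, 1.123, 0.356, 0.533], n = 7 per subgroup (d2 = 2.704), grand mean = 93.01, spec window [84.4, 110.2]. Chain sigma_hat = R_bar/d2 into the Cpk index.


R_bar = (1.034 + 3.631 + 2.843 + 3.909 + 1.952 + 3.662 + 1.123 + 0.356 + 0.533) / 9 = 2.1158889
sigma = R_bar / d2 = 2.1158889 / 2.704 = 0.78250329
Cp = (USL - LSL)/(6*sigma) = (110.2 - 84.4)/(6*0.78250329) = 5.4952
Cpu = (110.2 - 93.01)/(3*0.78250329) = 7.3227
Cpl = (93.01 - 84.4)/(3*0.78250329) = 3.6677
Cpk = min(Cpu, Cpl) = 3.6677

3.6677


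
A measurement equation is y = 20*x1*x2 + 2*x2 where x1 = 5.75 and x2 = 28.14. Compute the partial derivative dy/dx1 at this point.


y = 20*x1*x2 + 2*x2
dy/dx1 = 20*x2
Evaluate at x2 = 28.14: c1 = 20 * 28.14
c1 = 562.8000

562.8000


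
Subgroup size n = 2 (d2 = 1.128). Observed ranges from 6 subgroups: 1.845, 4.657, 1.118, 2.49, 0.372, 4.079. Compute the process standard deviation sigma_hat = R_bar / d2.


R_bar = (1.845 + 4.657 + 1.118 + 2.49 + 0.372 + 4.079) / 6
R_bar = 14.561 / 6 = 2.4268333
sigma_hat = R_bar / d2 = 2.4268333 / 1.128 = 2.1514

2.1514


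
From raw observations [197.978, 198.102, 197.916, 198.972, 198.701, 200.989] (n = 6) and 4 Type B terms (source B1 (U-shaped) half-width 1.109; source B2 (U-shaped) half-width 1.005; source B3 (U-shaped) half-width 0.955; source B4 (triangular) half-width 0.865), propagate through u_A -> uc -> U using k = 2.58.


mean = (197.978 + 198.102 + 197.916 + 198.972 + 198.701 + 200.989) / 6 = 198.7763333
s = sqrt(sum((x - mean)^2)/(n-1)) = 1.1637946
u_A = s / sqrt(n) = 1.1637946 / sqrt(6) = 0.47511716
u_B1 = 1.109 / sqrt(2) = 0.78418142
u_B2 = 1.005 / sqrt(2) = 0.71064232
u_B3 = 0.955 / sqrt(2) = 0.67528698
u_B4 = 0.865 / sqrt(6) = 0.35313477
uc = sqrt(0.47511716^2 + 0.78418142^2 + 0.71064232^2 + 0.67528698^2 + 0.35313477^2) = 1.3879503
U = k * uc = 2.58 * 1.3879503
U = 3.5809

3.5809


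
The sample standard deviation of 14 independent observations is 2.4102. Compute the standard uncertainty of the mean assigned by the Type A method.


u_A = s / sqrt(n)
u_A = 2.4102 / sqrt(14)
u_A = 2.4102 / 3.7416574
u_A = 0.6442

0.6442


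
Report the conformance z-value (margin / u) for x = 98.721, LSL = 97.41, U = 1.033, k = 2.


u = U / k = 1.033 / 2 = 0.5165
margin = |LSL - x| = |97.41 - 98.721| = 1.311
z = margin / u = 1.311 / 0.5165
z = 2.5382

2.5382


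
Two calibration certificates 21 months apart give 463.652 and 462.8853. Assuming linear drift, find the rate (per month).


rate = (v2 - v1) / months
= (462.8853 - 463.652) / 21
= -0.7667 / 21
= -0.0365

-0.0365


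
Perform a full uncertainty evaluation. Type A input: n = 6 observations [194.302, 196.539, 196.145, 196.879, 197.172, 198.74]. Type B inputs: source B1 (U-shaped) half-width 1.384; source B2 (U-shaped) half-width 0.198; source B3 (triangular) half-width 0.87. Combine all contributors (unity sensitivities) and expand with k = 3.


mean = (194.302 + 196.539 + 196.145 + 196.879 + 197.172 + 198.74) / 6 = 196.6295
s = sqrt(sum((x - mean)^2)/(n-1)) = 1.4471319
u_A = s / sqrt(n) = 1.4471319 / sqrt(6) = 0.59078912
u_B1 = 1.384 / sqrt(2) = 0.97863579
u_B2 = 0.198 / sqrt(2) = 0.14000714
u_B3 = 0.87 / sqrt(6) = 0.35517601
uc = sqrt(0.59078912^2 + 0.97863579^2 + 0.14000714^2 + 0.35517601^2) = 1.205202
U = k * uc = 3 * 1.205202
U = 3.6156

3.6156


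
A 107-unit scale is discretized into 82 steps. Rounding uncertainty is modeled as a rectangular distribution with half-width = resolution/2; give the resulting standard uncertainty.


resolution = range / divisions
resolution = 107 / 82 = 1.304878
u_res = resolution / (2*sqrt(3))
u_res = 1.304878 / 3.4641016
u_res = 0.3767

0.3767


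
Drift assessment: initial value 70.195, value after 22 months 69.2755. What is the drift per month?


rate = (v2 - v1) / months
= (69.2755 - 70.195) / 22
= -0.9195 / 22
= -0.0418

-0.0418


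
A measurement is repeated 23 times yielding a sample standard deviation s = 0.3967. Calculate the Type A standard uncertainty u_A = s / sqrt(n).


u_A = s / sqrt(n)
u_A = 0.3967 / sqrt(23)
u_A = 0.3967 / 4.7958315
u_A = 0.0827

0.0827


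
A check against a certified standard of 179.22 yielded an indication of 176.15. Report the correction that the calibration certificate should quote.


Correction = standard - reading
= 179.22 - 176.15
= 3.0700

3.0700


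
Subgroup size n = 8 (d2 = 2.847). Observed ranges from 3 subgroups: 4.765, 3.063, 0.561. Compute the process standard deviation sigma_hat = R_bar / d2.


R_bar = (4.765 + 3.063 + 0.561) / 3
R_bar = 8.389 / 3 = 2.7963333
sigma_hat = R_bar / d2 = 2.7963333 / 2.847 = 0.9822

0.9822


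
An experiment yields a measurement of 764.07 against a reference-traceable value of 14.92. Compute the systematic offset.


Systematic error = measured - true
= 764.07 - 14.92
= 749.1500

749.1500


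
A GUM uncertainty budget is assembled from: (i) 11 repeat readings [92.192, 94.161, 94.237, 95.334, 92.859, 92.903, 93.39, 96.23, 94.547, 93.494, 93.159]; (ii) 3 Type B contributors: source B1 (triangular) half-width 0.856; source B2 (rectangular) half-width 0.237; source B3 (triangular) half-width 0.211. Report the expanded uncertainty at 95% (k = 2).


mean = (92.192 + 94.161 + 94.237 + 95.334 + 92.859 + 92.903 + 93.39 + 96.23 + 94.547 + 93.494 + 93.159) / 11 = 93.86418182
s = sqrt(sum((x - mean)^2)/(n-1)) = 1.1849225
u_A = s / sqrt(n) = 1.1849225 / sqrt(11) = 0.35726758
u_B1 = 0.856 / sqrt(6) = 0.34946054
u_B2 = 0.237 / sqrt(3) = 0.13683201
u_B3 = 0.211 / sqrt(6) = 0.086140389
uc = sqrt(0.35726758^2 + 0.34946054^2 + 0.13683201^2 + 0.086140389^2) = 0.52526751
U = k * uc = 2 * 0.52526751
U = 1.0505

1.0505


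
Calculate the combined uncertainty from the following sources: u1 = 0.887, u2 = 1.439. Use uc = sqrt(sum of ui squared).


uc = sqrt(0.887^2 + 1.439^2)
uc = sqrt(2.85749)
uc = 1.6904

1.6904


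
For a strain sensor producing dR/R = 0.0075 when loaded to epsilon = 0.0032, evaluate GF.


GF = (dR/R) / epsilon
= 0.0075 / 0.0032
= 2.3438

2.3438


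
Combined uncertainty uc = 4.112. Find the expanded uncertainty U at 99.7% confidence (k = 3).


U = k * uc
U = 3 * 4.112
U = 12.3360

12.3360


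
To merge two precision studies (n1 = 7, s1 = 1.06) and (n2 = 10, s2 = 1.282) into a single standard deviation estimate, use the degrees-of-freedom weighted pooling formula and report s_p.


s_p = sqrt(((n1-1)*s1^2 + (n2-1)*s2^2) / (n1+n2-2))
numerator = (7-1)*1.06^2 + (10-1)*1.282^2 = 6.7416 + 14.791716 = 21.533316
denominator = 7 + 10 - 2 = 15
s_p^2 = 21.533316 / 15 = 1.4355544
s_p = sqrt(1.4355544) = 1.1981

1.1981


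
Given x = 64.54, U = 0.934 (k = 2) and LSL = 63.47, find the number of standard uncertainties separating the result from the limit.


u = U / k = 0.934 / 2 = 0.467
margin = |LSL - x| = |63.47 - 64.54| = 1.07
z = margin / u = 1.07 / 0.467
z = 2.2912

2.2912


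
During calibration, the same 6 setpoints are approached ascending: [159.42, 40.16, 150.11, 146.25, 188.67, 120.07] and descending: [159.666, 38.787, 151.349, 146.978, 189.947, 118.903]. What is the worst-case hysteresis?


|159.42 - 159.666| = 0.2460
|40.16 - 38.787| = 1.3730
|150.11 - 151.349| = 1.2390
|146.25 - 146.978| = 0.7280
|188.67 - 189.947| = 1.2770
|120.07 - 118.903| = 1.1670
hysteresis = max(diffs) = 1.3730

1.3730


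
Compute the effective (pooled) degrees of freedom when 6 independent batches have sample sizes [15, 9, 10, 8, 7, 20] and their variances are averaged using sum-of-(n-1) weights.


nu = sum_i (n_i - 1)
nu = ((15 - 1) + (9 - 1) + (10 - 1) + (8 - 1) + (7 - 1) + (20 - 1))
nu = 14 + 8 + 9 + 7 + 6 + 19
nu = 63

63


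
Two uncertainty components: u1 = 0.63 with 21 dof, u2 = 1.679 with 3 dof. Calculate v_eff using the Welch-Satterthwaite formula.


uc = sqrt(u1^2 + u2^2) = sqrt(0.63^2 + 1.679^2) = 1.7933045
v_eff = uc^4 / (u1^4/v1 + u2^4/v2)
= 1.7933045^4 / (0.63^4/21 + 1.679^4/3)
= 10.342277 / 2.6564988
v_eff = 3.8932

3.8932


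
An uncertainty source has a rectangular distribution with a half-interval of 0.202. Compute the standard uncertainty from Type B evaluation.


u_B = half_width / sqrt(3)
u_B = 0.202 / 1.7320508
u_B = 0.1166

0.1166


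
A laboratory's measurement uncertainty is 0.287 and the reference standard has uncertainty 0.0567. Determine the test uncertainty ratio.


TUR = u_lab / u_ref
= 0.287 / 0.0567
= 5.0617

5.0617


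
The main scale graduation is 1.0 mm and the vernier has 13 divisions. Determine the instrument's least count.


LC = MSD / n_div
= 1.0 / 13
= 0.0769

0.0769


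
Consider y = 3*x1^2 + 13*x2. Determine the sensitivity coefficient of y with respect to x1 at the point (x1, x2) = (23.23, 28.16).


y = 3*x1^2 + 13*x2
dy/dx1 = 2*3*x1
Evaluate at x1 = 23.23: c1 = 6 * 23.23
c1 = 139.3800

139.3800


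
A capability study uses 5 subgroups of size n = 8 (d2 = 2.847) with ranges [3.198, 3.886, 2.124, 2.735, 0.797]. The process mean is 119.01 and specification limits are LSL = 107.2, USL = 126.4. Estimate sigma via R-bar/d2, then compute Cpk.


R_bar = (3.198 + 3.886 + 2.124 + 2.735 + 0.797) / 5 = 2.548
sigma = R_bar / d2 = 2.548 / 2.847 = 0.89497717
Cp = (USL - LSL)/(6*sigma) = (126.4 - 107.2)/(6*0.89497717) = 3.5755
Cpu = (126.4 - 119.01)/(3*0.89497717) = 2.7524
Cpl = (119.01 - 107.2)/(3*0.89497717) = 4.3986
Cpk = min(Cpu, Cpl) = 2.7524

2.7524


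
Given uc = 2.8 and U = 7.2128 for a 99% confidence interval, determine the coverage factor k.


k = U / uc
k = 7.2128 / 2.8
k = 2.576

2.576


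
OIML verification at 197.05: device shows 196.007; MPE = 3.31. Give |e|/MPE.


e = indication - reference = 196.007 - 197.05 = -1.0430
|e| = 1.0430
ratio = |e| / MPE = 1.0430 / 3.31
ratio = 0.3151

0.3151


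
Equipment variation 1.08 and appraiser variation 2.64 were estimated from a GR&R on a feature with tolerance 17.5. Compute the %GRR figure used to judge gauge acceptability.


GRR = sqrt(EV^2 + AV^2) = sqrt(1.08^2 + 2.64^2) = 2.8523674
%GRR = GRR / tol * 100 = 2.8523674 / 17.5 * 100
%GRR = 16.2992

16.2992


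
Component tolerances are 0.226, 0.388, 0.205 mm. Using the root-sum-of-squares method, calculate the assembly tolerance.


RSS = sqrt(0.226^2 + 0.388^2 + 0.205^2)
= sqrt(0.243645)
= 0.4936

0.4936


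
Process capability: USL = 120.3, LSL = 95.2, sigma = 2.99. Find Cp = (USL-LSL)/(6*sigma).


Cp = (USL - LSL) / (6 * sigma)
= (120.3 - 95.2) / (6 * 2.99)
= 25.1000 / 17.9400
= 1.3991

1.3991


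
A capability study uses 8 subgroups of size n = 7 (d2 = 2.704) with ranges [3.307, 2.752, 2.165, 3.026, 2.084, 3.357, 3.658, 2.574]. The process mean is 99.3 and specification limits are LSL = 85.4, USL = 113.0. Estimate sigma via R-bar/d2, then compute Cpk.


R_bar = (3.307 + 2.752 + 2.165 + 3.026 + 2.084 + 3.357 + 3.658 + 2.574) / 8 = 2.865375
sigma = R_bar / d2 = 2.865375 / 2.704 = 1.0596801
Cp = (USL - LSL)/(6*sigma) = (113.0 - 85.4)/(6*1.0596801) = 4.3409
Cpu = (113.0 - 99.3)/(3*1.0596801) = 4.3095
Cpl = (99.3 - 85.4)/(3*1.0596801) = 4.3724
Cpk = min(Cpu, Cpl) = 4.3095

4.3095


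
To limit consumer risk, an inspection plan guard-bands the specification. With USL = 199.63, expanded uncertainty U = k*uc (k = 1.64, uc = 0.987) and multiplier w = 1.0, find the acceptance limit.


U = k * uc = 1.64 * 0.987 = 1.61868
guard band g = w * U = 1.0 * 1.61868 = 1.61868
AL = USL - g = 199.63 - 1.61868
AL = 198.0113

198.0113


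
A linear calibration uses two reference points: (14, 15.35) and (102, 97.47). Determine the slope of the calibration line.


slope = (y2 - y1) / (x2 - x1)
= (97.47 - 15.35) / (102 - 14)
= 82.1200 / 88
= 0.9332

0.9332


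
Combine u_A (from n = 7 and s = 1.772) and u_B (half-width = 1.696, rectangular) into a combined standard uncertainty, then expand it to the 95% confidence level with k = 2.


u_A = s / sqrt(n) = 1.772 / sqrt(7) = 0.66975305
u_B = half_width / sqrt(3) = 1.696 / sqrt(3) = 0.97918606
uc = sqrt(u_A^2 + u_B^2) = sqrt(0.66975305^2 + 0.97918606^2) = 1.1863282
U = k * uc = 2 * 1.1863282
U = 2.3727

2.3727


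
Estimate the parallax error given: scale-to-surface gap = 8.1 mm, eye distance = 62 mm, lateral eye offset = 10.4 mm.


error = h * offset / d
= 8.1 * 10.4 / 62
= 1.3587

1.3587


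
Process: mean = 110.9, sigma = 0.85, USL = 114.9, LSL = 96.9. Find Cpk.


Cpu = (USL - mean) / (3*sigma) = (114.9 - 110.9) / (3*0.85) = 1.5686
Cpl = (mean - LSL) / (3*sigma) = (110.9 - 96.9) / (3*0.85) = 5.4902
Cpk = min(Cpu, Cpl) = 1.5686

1.5686


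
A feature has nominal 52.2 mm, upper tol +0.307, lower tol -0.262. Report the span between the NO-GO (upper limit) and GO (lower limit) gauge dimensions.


GO = nominal - lower_tol (smallest hole = maximum material condition)
GO = 52.2 - 0.262 = 51.938
NO-GO = nominal + upper_tol (largest hole = least material condition)
NO-GO = 52.2 + 0.307 = 52.507
spread = NO-GO - GO = 52.507 - 51.938 = 0.5690

0.5690


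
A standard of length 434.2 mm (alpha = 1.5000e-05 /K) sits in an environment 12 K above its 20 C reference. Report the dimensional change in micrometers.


dL = L * alpha * dT
= 434.2 * 1.5000e-05 * 12
= 0.0781560 mm
dL_um = 0.0781560 * 1000 = 78.1560 um

78.1560


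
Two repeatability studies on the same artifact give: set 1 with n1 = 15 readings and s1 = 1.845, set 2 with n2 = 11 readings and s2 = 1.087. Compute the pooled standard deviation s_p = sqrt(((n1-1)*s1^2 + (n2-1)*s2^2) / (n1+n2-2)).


s_p = sqrt(((n1-1)*s1^2 + (n2-1)*s2^2) / (n1+n2-2))
numerator = (15-1)*1.845^2 + (11-1)*1.087^2 = 47.65635 + 11.81569 = 59.47204
denominator = 15 + 11 - 2 = 24
s_p^2 = 59.47204 / 24 = 2.4780017
s_p = sqrt(2.4780017) = 1.5742

1.5742


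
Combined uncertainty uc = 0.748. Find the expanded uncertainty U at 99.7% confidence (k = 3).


U = k * uc
U = 3 * 0.748
U = 2.2440

2.2440


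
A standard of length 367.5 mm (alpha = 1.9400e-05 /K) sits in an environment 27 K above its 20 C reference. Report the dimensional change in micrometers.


dL = L * alpha * dT
= 367.5 * 1.9400e-05 * 27
= 0.1924965 mm
dL_um = 0.1924965 * 1000 = 192.4965 um

192.4965


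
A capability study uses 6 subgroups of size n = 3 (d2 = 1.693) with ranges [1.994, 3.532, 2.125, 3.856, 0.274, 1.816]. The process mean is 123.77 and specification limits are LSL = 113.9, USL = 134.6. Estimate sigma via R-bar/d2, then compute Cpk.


R_bar = (1.994 + 3.532 + 2.125 + 3.856 + 0.274 + 1.816) / 6 = 2.2661667
sigma = R_bar / d2 = 2.2661667 / 1.693 = 1.3385509
Cp = (USL - LSL)/(6*sigma) = (134.6 - 113.9)/(6*1.3385509) = 2.5774
Cpu = (134.6 - 123.77)/(3*1.3385509) = 2.6969
Cpl = (123.77 - 113.9)/(3*1.3385509) = 2.4579
Cpk = min(Cpu, Cpl) = 2.4579

2.4579


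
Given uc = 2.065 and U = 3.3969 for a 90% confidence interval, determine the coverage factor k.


k = U / uc
k = 3.3969 / 2.065
k = 1.645

1.645


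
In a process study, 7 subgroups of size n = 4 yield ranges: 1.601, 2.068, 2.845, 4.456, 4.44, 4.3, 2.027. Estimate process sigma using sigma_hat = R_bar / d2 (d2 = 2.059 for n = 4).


R_bar = (1.601 + 2.068 + 2.845 + 4.456 + 4.44 + 4.3 + 2.027) / 7
R_bar = 21.737 / 7 = 3.1052857
sigma_hat = R_bar / d2 = 3.1052857 / 2.059 = 1.5082

1.5082


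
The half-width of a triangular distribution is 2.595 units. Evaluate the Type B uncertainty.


u_B = half_width / sqrt(6)
u_B = 2.595 / 2.4494897
u_B = 1.0594

1.0594


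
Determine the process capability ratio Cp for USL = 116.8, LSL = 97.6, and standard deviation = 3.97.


Cp = (USL - LSL) / (6 * sigma)
= (116.8 - 97.6) / (6 * 3.97)
= 19.2000 / 23.8200
= 0.8060

0.8060


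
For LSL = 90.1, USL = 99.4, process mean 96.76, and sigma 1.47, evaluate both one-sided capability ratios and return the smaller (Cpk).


Cpu = (USL - mean) / (3*sigma) = (99.4 - 96.76) / (3*1.47) = 0.5986
Cpl = (mean - LSL) / (3*sigma) = (96.76 - 90.1) / (3*1.47) = 1.5102
Cpk = min(Cpu, Cpl) = 0.5986

0.5986


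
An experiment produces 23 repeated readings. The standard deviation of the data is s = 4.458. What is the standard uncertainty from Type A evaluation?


u_A = s / sqrt(n)
u_A = 4.458 / sqrt(23)
u_A = 4.458 / 4.7958315
u_A = 0.9296

0.9296


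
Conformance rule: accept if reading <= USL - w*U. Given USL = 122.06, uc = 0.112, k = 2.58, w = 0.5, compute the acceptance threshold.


U = k * uc = 2.58 * 0.112 = 0.28896
guard band g = w * U = 0.5 * 0.28896 = 0.14448
AL = USL - g = 122.06 - 0.14448
AL = 121.9155

121.9155


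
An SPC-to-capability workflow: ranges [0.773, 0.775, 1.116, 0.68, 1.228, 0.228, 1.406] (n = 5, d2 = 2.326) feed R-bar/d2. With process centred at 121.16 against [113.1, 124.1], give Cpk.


R_bar = (0.773 + 0.775 + 1.116 + 0.68 + 1.228 + 0.228 + 1.406) / 7 = 0.88657143
sigma = R_bar / d2 = 0.88657143 / 2.326 = 0.38115711
Cp = (USL - LSL)/(6*sigma) = (124.1 - 113.1)/(6*0.38115711) = 4.8099
Cpu = (124.1 - 121.16)/(3*0.38115711) = 2.5711
Cpl = (121.16 - 113.1)/(3*0.38115711) = 7.0487
Cpk = min(Cpu, Cpl) = 2.5711

2.5711


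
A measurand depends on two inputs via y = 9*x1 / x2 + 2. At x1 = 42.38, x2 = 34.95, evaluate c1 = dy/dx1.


y = 9*x1 / x2 + 2
dy/dx1 = 9/x2
Evaluate at x2 = 34.95: c1 = 9 / 34.95
c1 = 0.2575

0.2575


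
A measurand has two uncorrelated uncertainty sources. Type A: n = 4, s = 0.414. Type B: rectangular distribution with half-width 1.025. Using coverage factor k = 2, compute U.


u_A = s / sqrt(n) = 0.414 / sqrt(4) = 0.207
u_B = half_width / sqrt(3) = 1.025 / sqrt(3) = 0.59178403
uc = sqrt(u_A^2 + u_B^2) = sqrt(0.207^2 + 0.59178403^2) = 0.62694285
U = k * uc = 2 * 0.62694285
U = 1.2539

1.2539
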